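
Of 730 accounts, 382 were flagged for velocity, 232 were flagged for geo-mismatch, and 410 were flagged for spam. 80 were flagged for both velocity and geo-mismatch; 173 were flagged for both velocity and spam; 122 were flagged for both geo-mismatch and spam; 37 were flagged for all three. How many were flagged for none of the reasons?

By inclusion-exclusion,
N(≥1) = 382 + 232 + 410 − 80 − 173 − 122 + 37 = 686
None: 730 − 686 = 44

44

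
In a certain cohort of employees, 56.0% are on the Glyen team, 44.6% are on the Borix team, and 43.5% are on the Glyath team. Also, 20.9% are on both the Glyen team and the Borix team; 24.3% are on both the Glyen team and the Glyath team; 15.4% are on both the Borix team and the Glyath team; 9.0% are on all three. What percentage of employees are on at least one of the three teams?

92.5%

Using inclusion–exclusion:
P(≥1) = 56.0 + 44.6 + 43.5 − 20.9 − 24.3 − 15.4 + 9.0 = 92.5%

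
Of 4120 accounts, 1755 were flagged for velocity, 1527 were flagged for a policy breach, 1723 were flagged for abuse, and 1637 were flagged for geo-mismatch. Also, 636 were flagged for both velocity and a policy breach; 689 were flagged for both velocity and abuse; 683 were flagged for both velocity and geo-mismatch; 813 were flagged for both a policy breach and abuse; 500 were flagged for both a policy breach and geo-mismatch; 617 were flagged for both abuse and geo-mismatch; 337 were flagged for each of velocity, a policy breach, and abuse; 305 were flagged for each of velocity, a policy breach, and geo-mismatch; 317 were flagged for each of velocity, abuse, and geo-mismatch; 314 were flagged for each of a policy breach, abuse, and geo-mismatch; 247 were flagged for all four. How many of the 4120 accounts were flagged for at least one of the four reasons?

|at least one| = 1755 + 1527 + 1723 + 1637 − 636 − 689 − 683 − 813 − 500 − 617 + 337 + 305 + 317 + 314 − 247 = 3730

3730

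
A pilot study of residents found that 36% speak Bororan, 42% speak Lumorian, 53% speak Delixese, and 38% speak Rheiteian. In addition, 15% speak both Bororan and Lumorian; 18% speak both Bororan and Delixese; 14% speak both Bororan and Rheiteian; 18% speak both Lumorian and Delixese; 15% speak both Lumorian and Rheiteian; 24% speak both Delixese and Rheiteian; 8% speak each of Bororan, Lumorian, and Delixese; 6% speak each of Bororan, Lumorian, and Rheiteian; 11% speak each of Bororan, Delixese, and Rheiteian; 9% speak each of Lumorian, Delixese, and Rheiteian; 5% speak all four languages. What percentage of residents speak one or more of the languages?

94%

Using inclusion–exclusion:
P(at least one) = 36 + 42 + 53 + 38 − 15 − 18 − 14 − 18 − 15 − 24 + 8 + 6 + 11 + 9 − 5 = 94%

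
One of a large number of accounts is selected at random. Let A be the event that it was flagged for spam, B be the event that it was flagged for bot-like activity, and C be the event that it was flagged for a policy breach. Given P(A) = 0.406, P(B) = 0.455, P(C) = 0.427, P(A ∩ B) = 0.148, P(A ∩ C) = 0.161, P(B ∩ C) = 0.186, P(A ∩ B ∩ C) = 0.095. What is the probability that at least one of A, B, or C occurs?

0.888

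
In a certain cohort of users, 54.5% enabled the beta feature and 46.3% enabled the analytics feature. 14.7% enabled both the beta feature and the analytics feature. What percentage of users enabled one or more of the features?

Using inclusion–exclusion:
P(at least one) = 54.5 + 46.3 − 14.7 = 86.1%

86.1%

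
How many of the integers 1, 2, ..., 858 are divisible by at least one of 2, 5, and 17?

Using inclusion–exclusion:
429 + 171 + 50 − 85 − 25 − 10 + 5 = 535

535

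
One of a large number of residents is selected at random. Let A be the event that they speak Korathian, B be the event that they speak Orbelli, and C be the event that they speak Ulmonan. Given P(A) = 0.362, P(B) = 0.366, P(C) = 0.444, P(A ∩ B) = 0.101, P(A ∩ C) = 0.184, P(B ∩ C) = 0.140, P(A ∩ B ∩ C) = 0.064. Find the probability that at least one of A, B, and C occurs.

By inclusion–exclusion:
P(A ∪ B ∪ C) = 0.362 + 0.366 + 0.444 − 0.101 − 0.184 − 0.140 + 0.064 = 0.811

0.811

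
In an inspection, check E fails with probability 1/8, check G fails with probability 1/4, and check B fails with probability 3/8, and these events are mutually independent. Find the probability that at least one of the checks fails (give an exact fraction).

151/256

P(none) = (1 − 1/8) × (1 − 1/4) × (1 − 3/8) = 7/8 × 3/4 × 5/8 = 105/256
P(at least one) = 1 − 105/256 = 151/256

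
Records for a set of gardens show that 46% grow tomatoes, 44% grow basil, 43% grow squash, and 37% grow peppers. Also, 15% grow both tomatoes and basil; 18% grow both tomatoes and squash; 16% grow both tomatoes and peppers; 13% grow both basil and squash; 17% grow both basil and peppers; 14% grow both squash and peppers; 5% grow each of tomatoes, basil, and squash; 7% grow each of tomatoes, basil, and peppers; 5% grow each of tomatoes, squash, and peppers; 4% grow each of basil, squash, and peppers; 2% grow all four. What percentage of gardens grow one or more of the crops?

96%

P(union) = 46 + 44 + 43 + 37 − 15 − 18 − 16 − 13 − 17 − 14 + 5 + 7 + 5 + 4 − 2 = 96%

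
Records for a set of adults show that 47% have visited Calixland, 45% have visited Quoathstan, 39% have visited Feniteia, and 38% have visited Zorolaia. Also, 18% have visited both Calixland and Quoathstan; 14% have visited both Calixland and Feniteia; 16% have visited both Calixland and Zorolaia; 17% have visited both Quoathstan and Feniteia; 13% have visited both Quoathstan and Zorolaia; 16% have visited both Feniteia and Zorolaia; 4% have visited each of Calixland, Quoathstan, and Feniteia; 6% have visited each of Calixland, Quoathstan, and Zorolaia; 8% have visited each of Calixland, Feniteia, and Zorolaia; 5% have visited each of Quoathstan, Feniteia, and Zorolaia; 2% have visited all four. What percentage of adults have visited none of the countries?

4%

Apply inclusion-exclusion:
P(≥1) = 47 + 45 + 39 + 38 − 18 − 14 − 16 − 17 − 13 − 16 + 4 + 6 + 8 + 5 − 2 = 96%
P(none) = 100% − 96% = 4%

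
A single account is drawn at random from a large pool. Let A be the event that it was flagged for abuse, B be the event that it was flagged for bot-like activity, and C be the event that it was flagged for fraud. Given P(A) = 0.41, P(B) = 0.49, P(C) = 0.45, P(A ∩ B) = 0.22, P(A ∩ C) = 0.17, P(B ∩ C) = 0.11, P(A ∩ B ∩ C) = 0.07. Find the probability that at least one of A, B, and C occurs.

By inclusion–exclusion:
P(A ∪ B ∪ C) = 0.41 + 0.49 + 0.45 − 0.22 − 0.17 − 0.11 + 0.07 = 0.92

0.92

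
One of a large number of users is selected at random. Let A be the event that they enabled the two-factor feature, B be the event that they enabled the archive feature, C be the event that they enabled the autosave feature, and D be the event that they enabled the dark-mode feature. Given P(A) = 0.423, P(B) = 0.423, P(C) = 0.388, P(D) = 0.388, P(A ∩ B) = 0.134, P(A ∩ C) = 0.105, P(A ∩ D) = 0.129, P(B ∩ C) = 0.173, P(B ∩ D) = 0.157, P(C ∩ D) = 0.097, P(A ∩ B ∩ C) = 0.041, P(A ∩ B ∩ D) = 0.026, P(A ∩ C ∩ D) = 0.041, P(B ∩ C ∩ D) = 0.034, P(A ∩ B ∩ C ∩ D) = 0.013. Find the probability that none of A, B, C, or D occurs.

0.044

Apply inclusion-exclusion:
P(A ∪ B ∪ C ∪ D) = 0.423 + 0.423 + 0.388 + 0.388 − 0.134 − 0.105 − 0.129 − 0.173 − 0.157 − 0.097 + 0.041 + 0.026 + 0.041 + 0.034 − 0.013 = 0.956
P(none) = 1 − 0.956 = 0.044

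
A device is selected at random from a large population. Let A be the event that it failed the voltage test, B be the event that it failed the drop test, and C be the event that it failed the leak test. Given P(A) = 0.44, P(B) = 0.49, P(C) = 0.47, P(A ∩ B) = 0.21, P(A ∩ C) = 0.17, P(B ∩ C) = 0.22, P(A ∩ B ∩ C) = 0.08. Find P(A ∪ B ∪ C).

0.88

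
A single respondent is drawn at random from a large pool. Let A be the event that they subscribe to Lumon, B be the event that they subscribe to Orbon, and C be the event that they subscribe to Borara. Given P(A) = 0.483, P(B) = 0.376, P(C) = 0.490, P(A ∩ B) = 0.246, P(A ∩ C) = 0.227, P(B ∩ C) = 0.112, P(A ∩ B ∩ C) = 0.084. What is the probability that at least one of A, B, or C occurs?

0.848

By inclusion-exclusion,
P(A ∪ B ∪ C) = 0.483 + 0.376 + 0.490 − 0.246 − 0.227 − 0.112 + 0.084 = 0.848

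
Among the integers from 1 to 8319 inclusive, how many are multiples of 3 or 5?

3882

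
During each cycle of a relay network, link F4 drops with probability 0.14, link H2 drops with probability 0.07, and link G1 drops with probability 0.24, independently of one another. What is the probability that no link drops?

P(none) = (1 − 0.14) × (1 − 0.07) × (1 − 0.24) = 0.86 × 0.93 × 0.76 = 0.607848

0.607848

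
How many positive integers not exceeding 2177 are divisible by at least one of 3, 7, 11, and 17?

1113

By inclusion–exclusion:
725 + 311 + 197 + 128 − 103 − 65 − 42 − 28 − 18 − 11 + 9 + 6 + 3 + 1 − 0 = 1113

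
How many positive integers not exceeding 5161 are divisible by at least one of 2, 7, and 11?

Using inclusion–exclusion:
2580 + 737 + 469 − 368 − 234 − 67 + 33 = 3150

3150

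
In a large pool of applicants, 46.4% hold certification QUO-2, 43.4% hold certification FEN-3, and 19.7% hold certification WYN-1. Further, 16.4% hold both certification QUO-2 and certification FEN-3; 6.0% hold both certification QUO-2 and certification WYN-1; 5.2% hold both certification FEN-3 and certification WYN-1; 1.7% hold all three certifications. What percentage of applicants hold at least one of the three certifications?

Apply inclusion-exclusion:
P(at least one) = 46.4 + 43.4 + 19.7 − 16.4 − 6.0 − 5.2 + 1.7 = 83.6%

83.6%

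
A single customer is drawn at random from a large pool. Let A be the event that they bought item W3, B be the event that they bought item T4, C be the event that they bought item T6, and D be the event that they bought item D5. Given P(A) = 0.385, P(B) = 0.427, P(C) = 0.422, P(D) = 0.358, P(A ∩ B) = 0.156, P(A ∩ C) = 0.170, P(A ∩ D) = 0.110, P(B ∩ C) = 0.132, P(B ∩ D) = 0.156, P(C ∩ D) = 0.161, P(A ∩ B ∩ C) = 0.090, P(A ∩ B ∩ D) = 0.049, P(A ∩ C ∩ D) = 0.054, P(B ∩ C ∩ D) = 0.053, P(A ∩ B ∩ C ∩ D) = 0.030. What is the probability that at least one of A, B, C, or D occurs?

0.923

By inclusion–exclusion:
P(A ∪ B ∪ C ∪ D) = 0.385 + 0.427 + 0.422 + 0.358 − 0.156 − 0.170 − 0.110 − 0.132 − 0.156 − 0.161 + 0.090 + 0.049 + 0.054 + 0.053 − 0.030 = 0.923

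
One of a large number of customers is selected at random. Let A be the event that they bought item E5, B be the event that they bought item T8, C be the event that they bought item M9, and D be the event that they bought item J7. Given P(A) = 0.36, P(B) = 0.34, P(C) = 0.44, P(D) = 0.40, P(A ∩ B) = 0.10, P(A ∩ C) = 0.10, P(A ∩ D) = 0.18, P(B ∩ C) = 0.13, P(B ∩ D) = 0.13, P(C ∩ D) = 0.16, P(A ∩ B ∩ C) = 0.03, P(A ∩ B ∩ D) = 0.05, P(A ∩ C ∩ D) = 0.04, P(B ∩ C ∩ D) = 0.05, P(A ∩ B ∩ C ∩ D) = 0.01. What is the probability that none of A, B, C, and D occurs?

0.10

Using inclusion–exclusion:
P(A ∪ B ∪ C ∪ D) = 0.36 + 0.34 + 0.44 + 0.40 − 0.10 − 0.10 − 0.18 − 0.13 − 0.13 − 0.16 + 0.03 + 0.05 + 0.04 + 0.05 − 0.01 = 0.90
P(none) = 1 − 0.90 = 0.10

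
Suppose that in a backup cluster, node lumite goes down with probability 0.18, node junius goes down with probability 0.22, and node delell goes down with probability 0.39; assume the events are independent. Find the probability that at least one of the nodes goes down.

P(none) = (1 − 0.18) × (1 − 0.22) × (1 − 0.39) = 0.82 × 0.78 × 0.61 = 0.390156
P(at least one) = 1 − 0.390156 = 0.609844

0.609844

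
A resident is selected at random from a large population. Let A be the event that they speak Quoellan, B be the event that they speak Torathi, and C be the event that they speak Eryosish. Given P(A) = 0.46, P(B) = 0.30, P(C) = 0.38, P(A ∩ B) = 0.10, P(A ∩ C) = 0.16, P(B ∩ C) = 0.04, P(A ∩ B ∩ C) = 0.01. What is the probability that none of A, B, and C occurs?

P(A ∪ B ∪ C) = 0.46 + 0.30 + 0.38 − 0.10 − 0.16 − 0.04 + 0.01 = 0.85
P(none) = 1 − 0.85 = 0.15

0.15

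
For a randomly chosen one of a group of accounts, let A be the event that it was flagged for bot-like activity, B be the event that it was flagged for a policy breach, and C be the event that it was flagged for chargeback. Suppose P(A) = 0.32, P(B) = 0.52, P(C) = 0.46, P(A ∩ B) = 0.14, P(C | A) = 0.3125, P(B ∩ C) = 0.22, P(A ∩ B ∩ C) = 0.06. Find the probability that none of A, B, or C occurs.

P(A ∩ C) = P(A)·P(C|A) = 0.32 × 0.3125 = 0.10
Apply inclusion-exclusion:
P(A ∪ B ∪ C) = 0.32 + 0.52 + 0.46 − 0.14 − 0.10 − 0.22 + 0.06 = 0.90
P(none) = 1 − 0.90 = 0.10

0.10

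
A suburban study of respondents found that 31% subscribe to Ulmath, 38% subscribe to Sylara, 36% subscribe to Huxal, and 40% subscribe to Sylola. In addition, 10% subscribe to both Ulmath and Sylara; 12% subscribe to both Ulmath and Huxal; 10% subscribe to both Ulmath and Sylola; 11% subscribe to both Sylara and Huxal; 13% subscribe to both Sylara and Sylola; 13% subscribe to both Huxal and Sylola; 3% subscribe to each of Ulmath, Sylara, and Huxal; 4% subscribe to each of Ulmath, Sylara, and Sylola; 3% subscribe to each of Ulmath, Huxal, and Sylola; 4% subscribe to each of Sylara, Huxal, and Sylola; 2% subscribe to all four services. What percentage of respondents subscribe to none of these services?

12%

By inclusion-exclusion,
P(union) = 31 + 38 + 36 + 40 − 10 − 12 − 10 − 11 − 13 − 13 + 3 + 4 + 3 + 4 − 2 = 88%
P(none) = 100% − 88% = 12%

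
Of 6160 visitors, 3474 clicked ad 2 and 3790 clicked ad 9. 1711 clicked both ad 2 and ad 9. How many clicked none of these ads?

N(≥1) = 3474 + 3790 − 1711 = 5553
None: 6160 − 5553 = 607

607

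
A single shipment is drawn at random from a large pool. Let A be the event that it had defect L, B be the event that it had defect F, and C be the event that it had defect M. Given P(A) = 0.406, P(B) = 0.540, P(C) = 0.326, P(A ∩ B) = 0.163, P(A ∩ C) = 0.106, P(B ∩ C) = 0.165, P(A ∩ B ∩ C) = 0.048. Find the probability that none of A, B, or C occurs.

0.114

By inclusion-exclusion,
P(A ∪ B ∪ C) = 0.406 + 0.540 + 0.326 − 0.163 − 0.106 − 0.165 + 0.048 = 0.886
P(none) = 1 − 0.886 = 0.114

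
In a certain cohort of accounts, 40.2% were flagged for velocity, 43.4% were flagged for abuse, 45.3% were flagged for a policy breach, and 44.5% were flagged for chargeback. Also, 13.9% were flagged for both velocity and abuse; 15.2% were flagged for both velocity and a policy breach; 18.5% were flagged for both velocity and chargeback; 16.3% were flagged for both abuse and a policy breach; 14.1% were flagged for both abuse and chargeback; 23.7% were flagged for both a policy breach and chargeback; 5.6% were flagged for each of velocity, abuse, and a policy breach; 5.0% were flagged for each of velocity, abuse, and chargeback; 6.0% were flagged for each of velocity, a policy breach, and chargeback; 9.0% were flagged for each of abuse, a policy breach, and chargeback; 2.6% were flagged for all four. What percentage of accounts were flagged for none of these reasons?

5.3%

Apply inclusion-exclusion:
P(at least one) = 40.2 + 43.4 + 45.3 + 44.5 − 13.9 − 15.2 − 18.5 − 16.3 − 14.1 − 23.7 + 5.6 + 5.0 + 6.0 + 9.0 − 2.6 = 94.7%
P(none) = 100% − 94.7% = 5.3%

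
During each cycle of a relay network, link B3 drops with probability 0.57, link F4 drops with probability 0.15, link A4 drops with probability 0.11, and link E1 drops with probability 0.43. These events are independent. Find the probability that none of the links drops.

Since the events are independent, P(none) is the product of the individual non-occurrence probabilities.
P(none) = (1 − 0.57) × (1 − 0.15) × (1 − 0.11) × (1 − 0.43) = 0.43 × 0.85 × 0.89 × 0.57 = 0.18541815

0.18541815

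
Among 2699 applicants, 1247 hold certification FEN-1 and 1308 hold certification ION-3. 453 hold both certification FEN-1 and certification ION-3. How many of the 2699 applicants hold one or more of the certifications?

Inclusion–exclusion gives
|union| = 1247 + 1308 − 453 = 2102

2102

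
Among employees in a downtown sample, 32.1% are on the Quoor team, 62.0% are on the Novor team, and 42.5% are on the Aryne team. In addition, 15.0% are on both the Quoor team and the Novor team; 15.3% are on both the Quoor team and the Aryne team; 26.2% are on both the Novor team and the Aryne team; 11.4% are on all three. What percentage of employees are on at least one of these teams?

91.5%

P(≥1) = 32.1 + 62.0 + 42.5 − 15.0 − 15.3 − 26.2 + 11.4 = 91.5%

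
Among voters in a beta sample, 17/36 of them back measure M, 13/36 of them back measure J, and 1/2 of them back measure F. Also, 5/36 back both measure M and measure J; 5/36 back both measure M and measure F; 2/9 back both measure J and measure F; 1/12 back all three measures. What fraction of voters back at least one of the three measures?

P(union) = 17/36 + 13/36 + 1/2 − 5/36 − 5/36 − 2/9 + 1/12 = 11/12

11/12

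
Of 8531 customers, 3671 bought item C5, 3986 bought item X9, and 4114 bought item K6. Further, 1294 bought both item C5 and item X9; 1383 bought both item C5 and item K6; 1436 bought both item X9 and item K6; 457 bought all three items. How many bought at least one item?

8115

|union| = 3671 + 3986 + 4114 − 1294 − 1383 − 1436 + 457 = 8115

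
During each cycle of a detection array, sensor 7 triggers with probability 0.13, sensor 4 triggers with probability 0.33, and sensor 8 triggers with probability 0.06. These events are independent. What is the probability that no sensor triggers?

0.547926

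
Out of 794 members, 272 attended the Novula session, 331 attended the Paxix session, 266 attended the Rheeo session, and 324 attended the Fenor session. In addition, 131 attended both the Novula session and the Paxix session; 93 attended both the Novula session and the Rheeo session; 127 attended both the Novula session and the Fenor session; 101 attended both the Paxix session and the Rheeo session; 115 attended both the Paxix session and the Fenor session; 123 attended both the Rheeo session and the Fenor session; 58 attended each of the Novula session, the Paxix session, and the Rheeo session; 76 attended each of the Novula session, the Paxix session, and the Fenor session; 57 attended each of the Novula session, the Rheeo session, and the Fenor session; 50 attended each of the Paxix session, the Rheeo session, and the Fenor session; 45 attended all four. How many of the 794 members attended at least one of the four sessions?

699

Apply inclusion-exclusion:
|at least one| = 272 + 331 + 266 + 324 − 131 − 93 − 127 − 101 − 115 − 123 + 58 + 76 + 57 + 50 − 45 = 699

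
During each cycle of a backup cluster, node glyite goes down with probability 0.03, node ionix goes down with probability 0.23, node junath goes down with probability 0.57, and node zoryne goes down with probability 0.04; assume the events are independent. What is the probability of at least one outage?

P(none) = (1 − 0.03) × (1 − 0.23) × (1 − 0.57) × (1 − 0.04) = 0.97 × 0.77 × 0.43 × 0.96 = 0.30832032
P(at least one) = 1 − 0.30832032 = 0.69167968

0.69167968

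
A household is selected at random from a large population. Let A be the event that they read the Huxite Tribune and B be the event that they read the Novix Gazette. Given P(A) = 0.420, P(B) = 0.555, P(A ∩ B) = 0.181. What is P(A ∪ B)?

By inclusion–exclusion:
P(A ∪ B) = 0.420 + 0.555 − 0.181 = 0.794

0.794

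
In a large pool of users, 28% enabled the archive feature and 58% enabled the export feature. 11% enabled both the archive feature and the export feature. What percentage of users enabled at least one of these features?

75%

P(union) = 28 + 58 − 11 = 75%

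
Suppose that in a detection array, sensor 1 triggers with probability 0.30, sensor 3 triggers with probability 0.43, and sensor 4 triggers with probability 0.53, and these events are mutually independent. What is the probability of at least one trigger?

0.81247

P(none) = (1 − 0.30) × (1 − 0.43) × (1 − 0.53) = 0.70 × 0.57 × 0.47 = 0.18753
P(at least one) = 1 − 0.18753 = 0.81247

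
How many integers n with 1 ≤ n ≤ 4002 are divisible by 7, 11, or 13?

1123

floor(4002/7) + floor(4002/11) + floor(4002/13) − floor(4002/77) − floor(4002/91) − floor(4002/143) + floor(4002/1001) = 571 + 363 + 307 − 51 − 43 − 27 + 3 = 1123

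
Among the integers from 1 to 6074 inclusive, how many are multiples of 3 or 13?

Inclusion–exclusion gives
floor(6074/3) + floor(6074/13) − floor(6074/39) = 2024 + 467 − 155 = 2336

2336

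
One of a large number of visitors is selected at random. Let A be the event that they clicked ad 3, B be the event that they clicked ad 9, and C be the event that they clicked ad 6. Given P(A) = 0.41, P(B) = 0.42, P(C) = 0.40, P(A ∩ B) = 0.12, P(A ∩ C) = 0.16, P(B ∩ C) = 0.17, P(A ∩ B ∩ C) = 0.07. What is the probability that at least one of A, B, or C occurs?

0.85

Using inclusion–exclusion:
P(A ∪ B ∪ C) = 0.41 + 0.42 + 0.40 − 0.12 − 0.16 − 0.17 + 0.07 = 0.85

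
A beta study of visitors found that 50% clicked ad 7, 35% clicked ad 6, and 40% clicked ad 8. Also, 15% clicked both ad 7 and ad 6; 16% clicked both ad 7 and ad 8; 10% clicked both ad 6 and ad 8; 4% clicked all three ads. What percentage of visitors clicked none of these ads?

P(≥1) = 50 + 35 + 40 − 15 − 16 − 10 + 4 = 88%
P(none) = 100% − 88% = 12%

12%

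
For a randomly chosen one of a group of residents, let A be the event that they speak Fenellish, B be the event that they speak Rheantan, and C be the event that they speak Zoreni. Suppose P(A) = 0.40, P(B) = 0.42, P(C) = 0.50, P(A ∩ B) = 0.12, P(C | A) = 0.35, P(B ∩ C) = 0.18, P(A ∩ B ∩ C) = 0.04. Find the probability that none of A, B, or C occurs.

P(A ∩ C) = P(A)·P(C|A) = 0.40 × 0.35 = 0.14
P(A ∪ B ∪ C) = 0.40 + 0.42 + 0.50 − 0.12 − 0.14 − 0.18 + 0.04 = 0.92
P(none) = 1 − 0.92 = 0.08

0.08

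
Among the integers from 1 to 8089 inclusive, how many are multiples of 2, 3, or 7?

Inclusion–exclusion gives
4044 + 2696 + 1155 − 1348 − 577 − 385 + 192 = 5777

5777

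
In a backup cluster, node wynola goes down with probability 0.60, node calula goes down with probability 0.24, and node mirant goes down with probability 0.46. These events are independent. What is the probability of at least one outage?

0.83584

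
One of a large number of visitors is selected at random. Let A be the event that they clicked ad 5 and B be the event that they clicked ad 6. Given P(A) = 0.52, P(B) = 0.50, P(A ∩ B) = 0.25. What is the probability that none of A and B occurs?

0.23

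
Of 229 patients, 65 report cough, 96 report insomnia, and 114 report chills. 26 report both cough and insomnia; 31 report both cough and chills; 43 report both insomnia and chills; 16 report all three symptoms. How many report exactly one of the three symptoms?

123

By inclusion–exclusion (exactly-one form):
|exactly one| = 65 + 96 + 114 − 2·26 − 2·31 − 2·43 + 3·16 = 123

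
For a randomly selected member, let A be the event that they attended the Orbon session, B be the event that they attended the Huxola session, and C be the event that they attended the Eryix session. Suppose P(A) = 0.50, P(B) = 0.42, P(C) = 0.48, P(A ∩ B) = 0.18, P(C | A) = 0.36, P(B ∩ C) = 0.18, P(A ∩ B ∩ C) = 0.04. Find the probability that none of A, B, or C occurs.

P(A ∩ C) = P(A)·P(C|A) = 0.50 × 0.36 = 0.18
P(A ∪ B ∪ C) = 0.50 + 0.42 + 0.48 − 0.18 − 0.18 − 0.18 + 0.04 = 0.90
P(none) = 1 − 0.90 = 0.10

0.10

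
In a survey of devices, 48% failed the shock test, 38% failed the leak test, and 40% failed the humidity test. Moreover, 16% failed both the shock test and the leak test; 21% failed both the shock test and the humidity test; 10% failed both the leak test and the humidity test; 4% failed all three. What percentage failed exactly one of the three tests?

44%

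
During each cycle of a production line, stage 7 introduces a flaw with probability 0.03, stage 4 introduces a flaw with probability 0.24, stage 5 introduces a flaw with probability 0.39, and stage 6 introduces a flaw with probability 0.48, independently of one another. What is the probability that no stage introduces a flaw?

0.23383984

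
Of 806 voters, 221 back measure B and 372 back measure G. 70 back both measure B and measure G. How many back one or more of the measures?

|at least one| = 221 + 372 − 70 = 523

523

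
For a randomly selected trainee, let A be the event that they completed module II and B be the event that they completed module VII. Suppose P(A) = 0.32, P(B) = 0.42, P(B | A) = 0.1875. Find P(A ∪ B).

0.68

P(A ∩ B) = P(A)·P(B|A) = 0.32 × 0.1875 = 0.06
Using inclusion–exclusion:
P(A ∪ B) = 0.32 + 0.42 − 0.06 = 0.68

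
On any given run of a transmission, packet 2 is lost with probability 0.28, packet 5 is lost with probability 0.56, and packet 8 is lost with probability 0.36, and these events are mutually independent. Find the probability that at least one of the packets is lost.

P(none) = (1 − 0.28) × (1 − 0.56) × (1 − 0.36) = 0.72 × 0.44 × 0.64 = 0.202752
P(at least one) = 1 − 0.202752 = 0.797248

0.797248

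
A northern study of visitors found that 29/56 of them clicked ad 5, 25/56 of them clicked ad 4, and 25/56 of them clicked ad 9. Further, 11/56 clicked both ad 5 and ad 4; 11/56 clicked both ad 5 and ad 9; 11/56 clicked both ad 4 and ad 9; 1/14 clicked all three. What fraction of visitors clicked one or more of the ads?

25/28

P(union) = 29/56 + 25/56 + 25/56 − 11/56 − 11/56 − 11/56 + 1/14 = 25/28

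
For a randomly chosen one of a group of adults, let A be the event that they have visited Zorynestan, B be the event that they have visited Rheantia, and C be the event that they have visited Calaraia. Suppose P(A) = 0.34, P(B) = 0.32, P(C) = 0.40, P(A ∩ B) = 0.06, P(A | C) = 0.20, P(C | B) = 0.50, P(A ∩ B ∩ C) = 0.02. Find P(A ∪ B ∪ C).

0.78

P(A ∩ C) = P(C)·P(A|C) = 0.40 × 0.20 = 0.08
P(B ∩ C) = P(B)·P(C|B) = 0.32 × 0.50 = 0.16
P(A ∪ B ∪ C) = 0.34 + 0.32 + 0.40 − 0.06 − 0.08 − 0.16 + 0.02 = 0.78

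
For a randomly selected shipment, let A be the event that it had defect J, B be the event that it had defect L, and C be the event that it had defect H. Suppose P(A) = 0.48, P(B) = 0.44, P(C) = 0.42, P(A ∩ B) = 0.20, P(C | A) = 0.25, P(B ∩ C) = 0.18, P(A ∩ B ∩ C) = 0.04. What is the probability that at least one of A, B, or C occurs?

P(A ∩ C) = P(A)·P(C|A) = 0.48 × 0.25 = 0.12
By inclusion–exclusion:
P(A ∪ B ∪ C) = 0.48 + 0.44 + 0.42 − 0.20 − 0.12 − 0.18 + 0.04 = 0.88

0.88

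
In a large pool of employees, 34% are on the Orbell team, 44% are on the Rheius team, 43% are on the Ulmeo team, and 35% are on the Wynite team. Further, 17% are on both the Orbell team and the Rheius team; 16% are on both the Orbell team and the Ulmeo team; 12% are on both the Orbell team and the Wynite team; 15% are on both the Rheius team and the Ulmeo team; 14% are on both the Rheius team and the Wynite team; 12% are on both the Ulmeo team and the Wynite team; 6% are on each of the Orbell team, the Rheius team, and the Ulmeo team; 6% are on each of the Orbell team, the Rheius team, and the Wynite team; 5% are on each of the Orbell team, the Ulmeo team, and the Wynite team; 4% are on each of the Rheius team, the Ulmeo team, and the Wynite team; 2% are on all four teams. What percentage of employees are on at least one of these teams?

By inclusion-exclusion,
P(at least one) = 34 + 44 + 43 + 35 − 17 − 16 − 12 − 15 − 14 − 12 + 6 + 6 + 5 + 4 − 2 = 89%

89%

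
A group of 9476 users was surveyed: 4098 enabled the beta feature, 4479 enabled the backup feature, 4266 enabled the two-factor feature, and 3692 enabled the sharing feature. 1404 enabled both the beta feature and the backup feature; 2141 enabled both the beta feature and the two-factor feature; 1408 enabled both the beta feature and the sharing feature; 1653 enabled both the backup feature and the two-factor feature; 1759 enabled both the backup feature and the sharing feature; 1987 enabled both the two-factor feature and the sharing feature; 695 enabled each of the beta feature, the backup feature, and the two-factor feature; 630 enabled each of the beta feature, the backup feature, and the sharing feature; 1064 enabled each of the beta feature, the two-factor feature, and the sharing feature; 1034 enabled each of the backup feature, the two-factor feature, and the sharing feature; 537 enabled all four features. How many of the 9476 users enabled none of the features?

407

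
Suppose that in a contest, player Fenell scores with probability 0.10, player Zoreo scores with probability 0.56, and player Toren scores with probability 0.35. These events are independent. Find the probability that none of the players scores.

P(none) = (1 − 0.10) × (1 − 0.56) × (1 − 0.35) = 0.90 × 0.44 × 0.65 = 0.2574

0.2574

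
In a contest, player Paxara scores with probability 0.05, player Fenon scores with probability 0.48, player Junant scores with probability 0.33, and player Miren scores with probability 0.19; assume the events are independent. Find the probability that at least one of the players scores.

P(none) = (1 − 0.05) × (1 − 0.48) × (1 − 0.33) × (1 − 0.19) = 0.95 × 0.52 × 0.67 × 0.81 = 0.2680938
P(at least one) = 1 − 0.2680938 = 0.7319062

0.7319062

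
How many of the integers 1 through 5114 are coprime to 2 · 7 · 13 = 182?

Using inclusion–exclusion:
2557 + 730 + 393 − 365 − 196 − 56 + 28 = 3091
5114 − 3091 = 2023

2023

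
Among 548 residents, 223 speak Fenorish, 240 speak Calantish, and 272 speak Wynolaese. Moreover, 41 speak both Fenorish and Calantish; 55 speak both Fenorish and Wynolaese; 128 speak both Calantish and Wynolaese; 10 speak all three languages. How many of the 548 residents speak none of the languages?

27

Using inclusion–exclusion:
N(≥1) = 223 + 240 + 272 − 41 − 55 − 128 + 10 = 521
None: 548 − 521 = 27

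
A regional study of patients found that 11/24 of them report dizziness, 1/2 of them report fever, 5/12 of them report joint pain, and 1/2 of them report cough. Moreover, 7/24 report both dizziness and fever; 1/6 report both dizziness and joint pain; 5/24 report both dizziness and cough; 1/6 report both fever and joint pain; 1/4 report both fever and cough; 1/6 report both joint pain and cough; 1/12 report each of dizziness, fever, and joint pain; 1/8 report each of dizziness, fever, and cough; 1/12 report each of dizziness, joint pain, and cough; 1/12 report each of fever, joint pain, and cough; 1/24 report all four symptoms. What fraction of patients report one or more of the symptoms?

P(≥1) = 11/24 + 1/2 + 5/12 + 1/2 − 7/24 − 1/6 − 5/24 − 1/6 − 1/4 − 1/6 + 1/12 + 1/8 + 1/12 + 1/12 − 1/24 = 23/24

23/24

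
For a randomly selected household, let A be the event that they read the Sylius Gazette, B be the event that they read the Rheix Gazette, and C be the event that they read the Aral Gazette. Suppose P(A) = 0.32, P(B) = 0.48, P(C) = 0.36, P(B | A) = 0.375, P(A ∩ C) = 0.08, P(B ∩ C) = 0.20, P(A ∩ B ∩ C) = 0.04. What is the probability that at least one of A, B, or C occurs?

0.80

P(A ∩ B) = P(A)·P(B|A) = 0.32 × 0.375 = 0.12
P(A ∪ B ∪ C) = 0.32 + 0.48 + 0.36 − 0.12 − 0.08 − 0.20 + 0.04 = 0.80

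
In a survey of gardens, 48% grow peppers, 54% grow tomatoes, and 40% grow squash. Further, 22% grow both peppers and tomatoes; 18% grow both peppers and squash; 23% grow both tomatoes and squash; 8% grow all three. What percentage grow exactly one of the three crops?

Using the inclusion–exclusion count for exactly one event:
P(exactly one) = 48 + 54 + 40 − 2·22 − 2·18 − 2·23 + 3·8 = 40%

40%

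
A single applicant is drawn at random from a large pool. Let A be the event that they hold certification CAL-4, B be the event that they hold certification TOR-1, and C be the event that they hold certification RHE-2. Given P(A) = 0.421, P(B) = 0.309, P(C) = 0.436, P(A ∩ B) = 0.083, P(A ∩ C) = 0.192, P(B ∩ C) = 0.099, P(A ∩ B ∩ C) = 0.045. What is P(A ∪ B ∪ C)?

0.837

P(A ∪ B ∪ C) = 0.421 + 0.309 + 0.436 − 0.083 − 0.192 − 0.099 + 0.045 = 0.837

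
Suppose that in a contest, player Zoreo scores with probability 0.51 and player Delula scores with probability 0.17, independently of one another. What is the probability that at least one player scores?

Independence gives P(none) = ∏(1 − pᵢ).
P(none) = (1 − 0.51) × (1 − 0.17) = 0.49 × 0.83 = 0.4067
P(at least one) = 1 − 0.4067 = 0.5933

0.5933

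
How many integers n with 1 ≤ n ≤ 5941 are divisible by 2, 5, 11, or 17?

Using inclusion–exclusion:
⌊5941/2⌋ + ⌊5941/5⌋ + ⌊5941/11⌋ + ⌊5941/17⌋ − ⌊5941/10⌋ − ⌊5941/22⌋ − ⌊5941/34⌋ − ⌊5941/55⌋ − ⌊5941/85⌋ − ⌊5941/187⌋ + ⌊5941/110⌋ + ⌊5941/170⌋ + ⌊5941/374⌋ + ⌊5941/935⌋ − ⌊5941/1870⌋ = 2970 + 1188 + 540 + 349 − 594 − 270 − 174 − 108 − 69 − 31 + 54 + 34 + 15 + 6 − 3 = 3907

3907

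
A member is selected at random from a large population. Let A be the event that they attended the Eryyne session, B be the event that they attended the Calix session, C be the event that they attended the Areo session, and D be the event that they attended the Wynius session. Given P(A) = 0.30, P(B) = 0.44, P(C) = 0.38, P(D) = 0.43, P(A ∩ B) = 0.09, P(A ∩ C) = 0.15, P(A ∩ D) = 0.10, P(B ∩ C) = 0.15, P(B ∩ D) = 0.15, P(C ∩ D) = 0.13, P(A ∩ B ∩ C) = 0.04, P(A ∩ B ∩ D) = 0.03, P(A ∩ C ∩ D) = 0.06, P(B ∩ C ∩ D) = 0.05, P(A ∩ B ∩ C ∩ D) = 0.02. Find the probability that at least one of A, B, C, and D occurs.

P(A ∪ B ∪ C ∪ D) = 0.30 + 0.44 + 0.38 + 0.43 − 0.09 − 0.15 − 0.10 − 0.15 − 0.15 − 0.13 + 0.04 + 0.03 + 0.06 + 0.05 − 0.02 = 0.94

0.94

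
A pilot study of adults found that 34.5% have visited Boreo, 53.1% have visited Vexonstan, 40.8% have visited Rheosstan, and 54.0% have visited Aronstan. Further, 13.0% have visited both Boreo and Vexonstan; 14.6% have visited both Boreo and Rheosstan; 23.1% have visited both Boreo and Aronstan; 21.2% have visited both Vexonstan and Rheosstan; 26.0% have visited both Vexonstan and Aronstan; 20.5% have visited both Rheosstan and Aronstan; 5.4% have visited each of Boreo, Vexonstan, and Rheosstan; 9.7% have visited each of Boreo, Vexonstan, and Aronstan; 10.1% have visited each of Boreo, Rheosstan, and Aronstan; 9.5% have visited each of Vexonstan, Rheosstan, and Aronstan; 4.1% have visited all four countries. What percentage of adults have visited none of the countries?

P(union) = 34.5 + 53.1 + 40.8 + 54.0 − 13.0 − 14.6 − 23.1 − 21.2 − 26.0 − 20.5 + 5.4 + 9.7 + 10.1 + 9.5 − 4.1 = 94.6%
P(none) = 100% − 94.6% = 5.4%

5.4%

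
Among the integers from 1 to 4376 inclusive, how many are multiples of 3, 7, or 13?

⌊4376/3⌋ + ⌊4376/7⌋ + ⌊4376/13⌋ − ⌊4376/21⌋ − ⌊4376/39⌋ − ⌊4376/91⌋ + ⌊4376/273⌋ = 1458 + 625 + 336 − 208 − 112 − 48 + 16 = 2067

2067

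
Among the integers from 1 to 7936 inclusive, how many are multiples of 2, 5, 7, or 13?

By inclusion–exclusion:
⌊7936/2⌋ + ⌊7936/5⌋ + ⌊7936/7⌋ + ⌊7936/13⌋ − ⌊7936/10⌋ − ⌊7936/14⌋ − ⌊7936/26⌋ − ⌊7936/35⌋ − ⌊7936/65⌋ − ⌊7936/91⌋ + ⌊7936/70⌋ + ⌊7936/130⌋ + ⌊7936/182⌋ + ⌊7936/455⌋ − ⌊7936/910⌋ = 3968 + 1587 + 1133 + 610 − 793 − 566 − 305 − 226 − 122 − 87 + 113 + 61 + 43 + 17 − 8 = 5425

5425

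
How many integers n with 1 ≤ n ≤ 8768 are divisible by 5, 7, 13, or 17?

3543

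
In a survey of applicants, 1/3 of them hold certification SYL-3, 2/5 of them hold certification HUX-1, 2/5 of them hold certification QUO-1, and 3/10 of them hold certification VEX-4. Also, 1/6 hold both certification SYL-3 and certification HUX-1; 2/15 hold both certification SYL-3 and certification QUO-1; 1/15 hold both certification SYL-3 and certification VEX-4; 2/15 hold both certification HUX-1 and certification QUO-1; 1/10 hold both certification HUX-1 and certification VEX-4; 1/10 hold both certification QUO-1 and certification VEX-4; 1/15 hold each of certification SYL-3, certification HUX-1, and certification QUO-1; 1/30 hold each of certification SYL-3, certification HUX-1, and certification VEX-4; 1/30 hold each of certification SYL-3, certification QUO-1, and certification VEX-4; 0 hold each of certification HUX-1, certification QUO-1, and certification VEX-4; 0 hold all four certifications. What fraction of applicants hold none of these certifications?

2/15

Using inclusion–exclusion:
P(union) = 1/3 + 2/5 + 2/5 + 3/10 − 1/6 − 2/15 − 1/15 − 2/15 − 1/10 − 1/10 + 1/15 + 1/30 + 1/30 + 0 − 0 = 13/15
P(none) = 1 − 13/15 = 2/15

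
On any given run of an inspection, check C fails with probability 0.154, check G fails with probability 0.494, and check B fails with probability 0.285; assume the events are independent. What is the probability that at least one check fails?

0.69392566

P(none) = (1 − 0.154) × (1 − 0.494) × (1 − 0.285) = 0.846 × 0.506 × 0.715 = 0.30607434
P(at least one) = 1 − 0.30607434 = 0.69392566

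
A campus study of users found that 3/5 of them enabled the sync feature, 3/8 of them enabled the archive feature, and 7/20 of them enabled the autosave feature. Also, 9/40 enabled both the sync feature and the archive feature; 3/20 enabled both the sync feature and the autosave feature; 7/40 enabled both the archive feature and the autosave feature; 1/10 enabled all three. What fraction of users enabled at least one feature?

7/8

P(union) = 3/5 + 3/8 + 7/20 − 9/40 − 3/20 − 7/40 + 1/10 = 7/8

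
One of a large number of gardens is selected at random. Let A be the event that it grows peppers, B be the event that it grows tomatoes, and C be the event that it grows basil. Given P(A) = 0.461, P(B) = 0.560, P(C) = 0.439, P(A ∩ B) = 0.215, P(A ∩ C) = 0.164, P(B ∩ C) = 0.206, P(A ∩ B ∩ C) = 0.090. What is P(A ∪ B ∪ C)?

0.965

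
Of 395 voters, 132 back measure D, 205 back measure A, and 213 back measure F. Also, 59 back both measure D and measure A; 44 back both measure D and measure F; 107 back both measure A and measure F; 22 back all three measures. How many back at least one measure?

362

Inclusion–exclusion gives
N(≥1) = 132 + 205 + 213 − 59 − 44 − 107 + 22 = 362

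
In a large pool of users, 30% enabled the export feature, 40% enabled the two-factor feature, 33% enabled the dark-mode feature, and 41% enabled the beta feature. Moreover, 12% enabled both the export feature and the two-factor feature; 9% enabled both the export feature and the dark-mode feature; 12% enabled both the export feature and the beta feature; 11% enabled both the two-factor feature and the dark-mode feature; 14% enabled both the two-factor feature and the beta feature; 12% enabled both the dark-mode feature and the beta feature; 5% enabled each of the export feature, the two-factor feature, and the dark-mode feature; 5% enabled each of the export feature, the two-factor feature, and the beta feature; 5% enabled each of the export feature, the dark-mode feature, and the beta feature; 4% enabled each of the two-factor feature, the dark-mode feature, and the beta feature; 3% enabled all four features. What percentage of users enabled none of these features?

10%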